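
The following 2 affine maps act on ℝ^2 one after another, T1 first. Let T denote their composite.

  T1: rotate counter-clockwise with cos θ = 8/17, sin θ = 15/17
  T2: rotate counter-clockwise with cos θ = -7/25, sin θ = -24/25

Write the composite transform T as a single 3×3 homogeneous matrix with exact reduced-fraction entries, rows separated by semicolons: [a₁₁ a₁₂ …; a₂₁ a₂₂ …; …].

T = [304/425 297/425 0; -297/425 304/425 0; 0 0 1]

T1 = [8/17 -15/17 0; 15/17 8/17 0; 0 0 1]
T2·T1 = [304/425 297/425 0; -297/425 304/425 0; 0 0 1]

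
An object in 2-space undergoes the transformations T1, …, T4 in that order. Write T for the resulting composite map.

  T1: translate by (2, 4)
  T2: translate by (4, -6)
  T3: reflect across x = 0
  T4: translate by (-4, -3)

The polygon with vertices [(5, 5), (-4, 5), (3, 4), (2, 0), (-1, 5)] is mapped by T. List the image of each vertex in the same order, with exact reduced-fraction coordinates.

T1 translate by (2, 4): (5, 5) → (7, 9); (-4, 5) → (-2, 9); (3, 4) → (5, 8); (2, 0) → (4, 4); (-1, 5) → (1, 9)
T2 translate by (4, -6): (7, 9) → (11, 3); (-2, 9) → (2, 3); (5, 8) → (9, 2); (4, 4) → (8, -2); (1, 9) → (5, 3)
T3 reflect across x = 0: (11, 3) → (-11, 3); (2, 3) → (-2, 3); (9, 2) → (-9, 2); (8, -2) → (-8, -2); (5, 3) → (-5, 3)
T4 translate by (-4, -3): (-11, 3) → (-15, 0); (-2, 3) → (-6, 0); (-9, 2) → (-13, -1); (-8, -2) → (-12, -5); (-5, 3) → (-9, 0)

image vertices: (-15, 0), (-6, 0), (-13, -1), (-12, -5), (-9, 0)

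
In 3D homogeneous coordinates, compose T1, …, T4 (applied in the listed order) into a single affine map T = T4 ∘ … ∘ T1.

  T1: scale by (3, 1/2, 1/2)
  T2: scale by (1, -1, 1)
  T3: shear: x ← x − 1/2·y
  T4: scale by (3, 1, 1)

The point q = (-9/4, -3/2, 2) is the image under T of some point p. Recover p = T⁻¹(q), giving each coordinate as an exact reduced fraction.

p = (-1/2, 3, 4)

T1 = [3 0 0 0; 0 1/2 0 0; 0 0 1/2 0; 0 0 0 1]
T2·T1 = [3 0 0 0; 0 -1/2 0 0; 0 0 1/2 0; 0 0 0 1]
T3·…·T1 = [3 1/4 0 0; 0 -1/2 0 0; 0 0 1/2 0; 0 0 0 1]
T4·…·T1 = [9 3/4 0 0; 0 -1/2 0 0; 0 0 1/2 0; 0 0 0 1]
det M = -9/4; M⁻¹ = [1/9 1/6 0 0; 0 -2 0 0; 0 0 2 0; 0 0 0 1]
M⁻¹ · (-9/4, -3/2, 2)ᵀ = (-1/2, 3, 4)ᵀ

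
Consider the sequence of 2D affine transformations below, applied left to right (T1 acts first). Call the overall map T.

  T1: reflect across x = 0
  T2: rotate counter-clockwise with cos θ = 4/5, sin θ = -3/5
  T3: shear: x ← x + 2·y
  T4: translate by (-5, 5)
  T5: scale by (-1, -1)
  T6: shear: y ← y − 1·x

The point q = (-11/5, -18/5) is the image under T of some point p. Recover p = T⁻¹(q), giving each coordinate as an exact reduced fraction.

p = (-4, 4)

T1 = [-1 0 0; 0 1 0; 0 0 1]
T2·T1 = [-4/5 3/5 0; 3/5 4/5 0; 0 0 1]
T3·…·T1 = [2/5 11/5 0; 3/5 4/5 0; 0 0 1]
T4·…·T1 = [2/5 11/5 -5; 3/5 4/5 5; 0 0 1]
T5·…·T1 = [-2/5 -11/5 5; -3/5 -4/5 -5; 0 0 1]
T6·…·T1 = [-2/5 -11/5 5; -1/5 7/5 -10; 0 0 1]
det M = -1; M⁻¹ = [-7/5 -11/5 -15; -1/5 2/5 5; 0 0 1]
M⁻¹ · (-11/5, -18/5)ᵀ = (-4, 4)ᵀ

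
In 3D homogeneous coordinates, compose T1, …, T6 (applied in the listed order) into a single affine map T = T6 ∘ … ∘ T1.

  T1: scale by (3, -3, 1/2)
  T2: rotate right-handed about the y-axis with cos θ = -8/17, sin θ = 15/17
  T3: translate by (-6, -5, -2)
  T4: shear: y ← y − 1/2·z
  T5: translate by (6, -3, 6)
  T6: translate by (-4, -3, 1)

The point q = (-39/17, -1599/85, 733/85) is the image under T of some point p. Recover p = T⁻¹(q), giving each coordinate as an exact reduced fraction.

p = (-4/3, 7/3, -2/5)

T1 = [3 0 0 0; 0 -3 0 0; 0 0 1/2 0; 0 0 0 1]
T2·T1 = [-24/17 0 15/34 0; 0 -3 0 0; -45/17 0 -4/17 0; 0 0 0 1]
T3·…·T1 = [-24/17 0 15/34 -6; 0 -3 0 -5; -45/17 0 -4/17 -2; 0 0 0 1]
T4·…·T1 = [-24/17 0 15/34 -6; 45/34 -3 2/17 -4; -45/17 0 -4/17 -2; 0 0 0 1]
T5·…·T1 = [-24/17 0 15/34 0; 45/34 -3 2/17 -7; -45/17 0 -4/17 4; 0 0 0 1]
T6·…·T1 = [-24/17 0 15/34 -4; 45/34 -3 2/17 -10; -45/17 0 -4/17 5; 0 0 0 1]
det M = -9/2; M⁻¹ = [-8/51 0 -5/17 43/51; 0 -1/3 -1/6 -5/2; 30/17 0 -16/17 200/17; 0 0 0 1]
M⁻¹ · (-39/17, -1599/85, 733/85)ᵀ = (-4/3, 7/3, -2/5)ᵀ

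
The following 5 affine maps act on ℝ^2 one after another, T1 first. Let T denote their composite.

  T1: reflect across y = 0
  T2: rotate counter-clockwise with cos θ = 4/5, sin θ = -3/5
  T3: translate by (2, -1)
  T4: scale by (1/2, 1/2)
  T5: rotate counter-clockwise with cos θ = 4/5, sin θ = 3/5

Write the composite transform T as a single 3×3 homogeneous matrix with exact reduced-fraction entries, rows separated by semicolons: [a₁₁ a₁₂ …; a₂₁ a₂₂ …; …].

T1 = [1 0 0; 0 -1 0; 0 0 1]
T2·T1 = [4/5 -3/5 0; -3/5 -4/5 0; 0 0 1]
T3·…·T1 = [4/5 -3/5 2; -3/5 -4/5 -1; 0 0 1]
T4·…·T1 = [2/5 -3/10 1; -3/10 -2/5 -1/2; 0 0 1]
T5·…·T1 = [1/2 0 11/10; 0 -1/2 1/5; 0 0 1]

T = [1/2 0 11/10; 0 -1/2 1/5; 0 0 1]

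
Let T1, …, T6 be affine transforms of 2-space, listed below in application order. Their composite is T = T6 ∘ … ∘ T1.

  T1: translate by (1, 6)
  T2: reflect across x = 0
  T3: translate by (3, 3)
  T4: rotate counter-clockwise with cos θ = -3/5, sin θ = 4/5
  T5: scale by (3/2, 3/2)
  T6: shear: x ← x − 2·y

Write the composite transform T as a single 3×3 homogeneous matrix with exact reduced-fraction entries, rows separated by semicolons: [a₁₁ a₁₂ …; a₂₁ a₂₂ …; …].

T = [33/10 3/5 -6/5; -6/5 -9/10 -57/10; 0 0 1]

T1 = [1 0 1; 0 1 6; 0 0 1]
T2·T1 = [-1 0 -1; 0 1 6; 0 0 1]
T3·…·T1 = [-1 0 2; 0 1 9; 0 0 1]
T4·…·T1 = [3/5 -4/5 -42/5; -4/5 -3/5 -19/5; 0 0 1]
T5·…·T1 = [9/10 -6/5 -63/5; -6/5 -9/10 -57/10; 0 0 1]
T6·…·T1 = [33/10 3/5 -6/5; -6/5 -9/10 -57/10; 0 0 1]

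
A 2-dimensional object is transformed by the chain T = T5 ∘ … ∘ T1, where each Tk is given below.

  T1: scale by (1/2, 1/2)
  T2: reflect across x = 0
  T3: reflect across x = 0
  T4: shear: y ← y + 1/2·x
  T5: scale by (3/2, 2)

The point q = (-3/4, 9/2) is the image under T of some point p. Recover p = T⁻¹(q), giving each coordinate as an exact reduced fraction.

T1 = [1/2 0 0; 0 1/2 0; 0 0 1]
T2·T1 = [-1/2 0 0; 0 1/2 0; 0 0 1]
T3·…·T1 = [1/2 0 0; 0 1/2 0; 0 0 1]
T4·…·T1 = [1/2 0 0; 1/4 1/2 0; 0 0 1]
T5·…·T1 = [3/4 0 0; 1/2 1 0; 0 0 1]
det M = 3/4; M⁻¹ = [4/3 0 0; -2/3 1 0; 0 0 1]
M⁻¹ · (-3/4, 9/2)ᵀ = (-1, 5)ᵀ

p = (-1, 5)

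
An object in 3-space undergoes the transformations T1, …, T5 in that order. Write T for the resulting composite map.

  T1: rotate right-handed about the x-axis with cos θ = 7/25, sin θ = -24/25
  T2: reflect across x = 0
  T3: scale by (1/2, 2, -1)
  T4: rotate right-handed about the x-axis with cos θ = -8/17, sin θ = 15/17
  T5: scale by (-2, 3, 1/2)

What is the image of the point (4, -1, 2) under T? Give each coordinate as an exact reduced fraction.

T1 rotate right-handed about the x-axis with cos θ = 7/25, sin θ = -24/25: (4, -1, 2) → (4, 41/25, 38/25)
T2 reflect across x = 0: (4, 41/25, 38/25) → (-4, 41/25, 38/25)
T3 scale by (1/2, 2, -1): (-4, 41/25, 38/25) → (-2, 82/25, -38/25)
T4 rotate right-handed about the x-axis with cos θ = -8/17, sin θ = 15/17: (-2, 82/25, -38/25) → (-2, -86/425, 1534/425)
T5 scale by (-2, 3, 1/2): (-2, -86/425, 1534/425) → (4, -258/425, 767/425)

T(p) = (4, -258/425, 767/425)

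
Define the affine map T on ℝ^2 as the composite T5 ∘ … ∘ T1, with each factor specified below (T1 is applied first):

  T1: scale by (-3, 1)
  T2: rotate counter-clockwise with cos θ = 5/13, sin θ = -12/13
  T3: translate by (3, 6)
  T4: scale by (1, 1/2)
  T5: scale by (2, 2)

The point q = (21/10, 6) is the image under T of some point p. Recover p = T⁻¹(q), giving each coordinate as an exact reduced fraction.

p = (1/4, -9/5)

T1 = [-3 0 0; 0 1 0; 0 0 1]
T2·T1 = [-15/13 12/13 0; 36/13 5/13 0; 0 0 1]
T3·…·T1 = [-15/13 12/13 3; 36/13 5/13 6; 0 0 1]
T4·…·T1 = [-15/13 12/13 3; 18/13 5/26 3; 0 0 1]
T5·…·T1 = [-30/13 24/13 6; 36/13 5/13 6; 0 0 1]
det M = -6; M⁻¹ = [-5/78 4/13 -19/13; 6/13 5/13 -66/13; 0 0 1]
M⁻¹ · (21/10, 6)ᵀ = (1/4, -9/5)ᵀ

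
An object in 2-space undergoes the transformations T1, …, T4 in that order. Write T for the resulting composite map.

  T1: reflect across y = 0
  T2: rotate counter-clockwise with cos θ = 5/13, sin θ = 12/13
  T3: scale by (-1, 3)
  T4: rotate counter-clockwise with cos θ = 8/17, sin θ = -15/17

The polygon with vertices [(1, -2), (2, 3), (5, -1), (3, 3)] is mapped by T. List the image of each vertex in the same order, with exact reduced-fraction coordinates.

T1 reflect across y = 0: (1, -2) → (1, 2); (2, 3) → (2, -3); (5, -1) → (5, 1); (3, 3) → (3, -3)
T2 rotate counter-clockwise with cos θ = 5/13, sin θ = 12/13: (1, 2) → (-19/13, 22/13); (2, -3) → (46/13, 9/13); (5, 1) → (1, 5); (3, -3) → (51/13, 21/13)
T3 scale by (-1, 3): (-19/13, 22/13) → (19/13, 66/13); (46/13, 9/13) → (-46/13, 27/13); (1, 5) → (-1, 15); (51/13, 21/13) → (-51/13, 63/13)
T4 rotate counter-clockwise with cos θ = 8/17, sin θ = -15/17: (19/13, 66/13) → (1142/221, 243/221); (-46/13, 27/13) → (37/221, 906/221); (-1, 15) → (217/17, 135/17); (-51/13, 63/13) → (537/221, 1269/221)

image vertices: (1142/221, 243/221), (37/221, 906/221), (217/17, 135/17), (537/221, 1269/221)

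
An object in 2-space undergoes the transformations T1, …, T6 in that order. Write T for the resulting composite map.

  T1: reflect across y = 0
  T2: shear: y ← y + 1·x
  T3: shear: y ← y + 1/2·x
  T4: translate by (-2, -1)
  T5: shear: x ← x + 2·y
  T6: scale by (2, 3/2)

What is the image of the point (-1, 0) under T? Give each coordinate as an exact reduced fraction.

T(p) = (-16, -15/4)

T1 reflect across y = 0: (-1, 0) → (-1, 0)
T2 shear: y ← y + 1·x: (-1, 0) → (-1, -1)
T3 shear: y ← y + 1/2·x: (-1, -1) → (-1, -3/2)
T4 translate by (-2, -1): (-1, -3/2) → (-3, -5/2)
T5 shear: x ← x + 2·y: (-3, -5/2) → (-8, -5/2)
T6 scale by (2, 3/2): (-8, -5/2) → (-16, -15/4)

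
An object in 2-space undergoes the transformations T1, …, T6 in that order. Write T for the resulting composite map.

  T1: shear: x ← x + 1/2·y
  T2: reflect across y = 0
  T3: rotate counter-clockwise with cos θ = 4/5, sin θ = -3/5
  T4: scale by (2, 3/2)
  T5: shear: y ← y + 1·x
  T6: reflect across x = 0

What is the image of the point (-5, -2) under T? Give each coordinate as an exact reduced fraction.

T(p) = (36/5, 3/5)

T1 shear: x ← x + 1/2·y: (-5, -2) → (-6, -2)
T2 reflect across y = 0: (-6, -2) → (-6, 2)
T3 rotate counter-clockwise with cos θ = 4/5, sin θ = -3/5: (-6, 2) → (-18/5, 26/5)
T4 scale by (2, 3/2): (-18/5, 26/5) → (-36/5, 39/5)
T5 shear: y ← y + 1·x: (-36/5, 39/5) → (-36/5, 3/5)
T6 reflect across x = 0: (-36/5, 3/5) → (36/5, 3/5)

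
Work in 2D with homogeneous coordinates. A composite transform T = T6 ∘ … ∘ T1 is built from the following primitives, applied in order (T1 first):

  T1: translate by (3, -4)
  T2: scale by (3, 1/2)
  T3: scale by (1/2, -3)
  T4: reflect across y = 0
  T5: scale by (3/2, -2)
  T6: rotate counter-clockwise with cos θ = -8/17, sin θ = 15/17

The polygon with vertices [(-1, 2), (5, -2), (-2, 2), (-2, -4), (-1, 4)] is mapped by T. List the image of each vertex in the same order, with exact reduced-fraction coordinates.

T1 translate by (3, -4): (-1, 2) → (2, -2); (5, -2) → (8, -6); (-2, 2) → (1, -2); (-2, -4) → (1, -8); (-1, 4) → (2, 0)
T2 scale by (3, 1/2): (2, -2) → (6, -1); (8, -6) → (24, -3); (1, -2) → (3, -1); (1, -8) → (3, -4); (2, 0) → (6, 0)
T3 scale by (1/2, -3): (6, -1) → (3, 3); (24, -3) → (12, 9); (3, -1) → (3/2, 3); (3, -4) → (3/2, 12); (6, 0) → (3, 0)
T4 reflect across y = 0: (3, 3) → (3, -3); (12, 9) → (12, -9); (3/2, 3) → (3/2, -3); (3/2, 12) → (3/2, -12); (3, 0) → (3, 0)
T5 scale by (3/2, -2): (3, -3) → (9/2, 6); (12, -9) → (18, 18); (3/2, -3) → (9/4, 6); (3/2, -12) → (9/4, 24); (3, 0) → (9/2, 0)
T6 rotate counter-clockwise with cos θ = -8/17, sin θ = 15/17: (9/2, 6) → (-126/17, 39/34); (18, 18) → (-414/17, 126/17); (9/4, 6) → (-108/17, -57/68); (9/4, 24) → (-378/17, -633/68); (9/2, 0) → (-36/17, 135/34)

image vertices: (-126/17, 39/34), (-414/17, 126/17), (-108/17, -57/68), (-378/17, -633/68), (-36/17, 135/34)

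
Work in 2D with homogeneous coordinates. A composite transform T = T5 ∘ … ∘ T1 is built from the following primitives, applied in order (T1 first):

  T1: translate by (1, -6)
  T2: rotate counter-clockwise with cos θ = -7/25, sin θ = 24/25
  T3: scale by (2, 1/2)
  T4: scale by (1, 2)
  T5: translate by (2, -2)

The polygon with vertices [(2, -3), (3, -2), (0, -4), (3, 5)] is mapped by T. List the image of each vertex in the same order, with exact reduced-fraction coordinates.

image vertices: (88/5, 17/5), (378/25, 102/25), (516/25, 44/25), (42/25, 53/25)

T1 translate by (1, -6): (2, -3) → (3, -9); (3, -2) → (4, -8); (0, -4) → (1, -10); (3, 5) → (4, -1)
T2 rotate counter-clockwise with cos θ = -7/25, sin θ = 24/25: (3, -9) → (39/5, 27/5); (4, -8) → (164/25, 152/25); (1, -10) → (233/25, 94/25); (4, -1) → (-4/25, 103/25)
T3 scale by (2, 1/2): (39/5, 27/5) → (78/5, 27/10); (164/25, 152/25) → (328/25, 76/25); (233/25, 94/25) → (466/25, 47/25); (-4/25, 103/25) → (-8/25, 103/50)
T4 scale by (1, 2): (78/5, 27/10) → (78/5, 27/5); (328/25, 76/25) → (328/25, 152/25); (466/25, 47/25) → (466/25, 94/25); (-8/25, 103/50) → (-8/25, 103/25)
T5 translate by (2, -2): (78/5, 27/5) → (88/5, 17/5); (328/25, 152/25) → (378/25, 102/25); (466/25, 94/25) → (516/25, 44/25); (-8/25, 103/25) → (42/25, 53/25)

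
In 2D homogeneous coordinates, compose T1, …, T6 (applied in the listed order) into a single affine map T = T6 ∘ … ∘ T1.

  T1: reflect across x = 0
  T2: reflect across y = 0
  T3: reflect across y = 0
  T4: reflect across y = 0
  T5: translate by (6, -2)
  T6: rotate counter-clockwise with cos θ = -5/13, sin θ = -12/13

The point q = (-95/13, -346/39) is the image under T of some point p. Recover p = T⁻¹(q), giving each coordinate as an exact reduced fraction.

p = (-5, 4/3)

T1 = [-1 0 0; 0 1 0; 0 0 1]
T2·T1 = [-1 0 0; 0 -1 0; 0 0 1]
T3·…·T1 = [-1 0 0; 0 1 0; 0 0 1]
T4·…·T1 = [-1 0 0; 0 -1 0; 0 0 1]
T5·…·T1 = [-1 0 6; 0 -1 -2; 0 0 1]
T6·…·T1 = [5/13 -12/13 -54/13; 12/13 5/13 -62/13; 0 0 1]
det M = 1; M⁻¹ = [5/13 12/13 6; -12/13 5/13 -2; 0 0 1]
M⁻¹ · (-95/13, -346/39)ᵀ = (-5, 4/3)ᵀ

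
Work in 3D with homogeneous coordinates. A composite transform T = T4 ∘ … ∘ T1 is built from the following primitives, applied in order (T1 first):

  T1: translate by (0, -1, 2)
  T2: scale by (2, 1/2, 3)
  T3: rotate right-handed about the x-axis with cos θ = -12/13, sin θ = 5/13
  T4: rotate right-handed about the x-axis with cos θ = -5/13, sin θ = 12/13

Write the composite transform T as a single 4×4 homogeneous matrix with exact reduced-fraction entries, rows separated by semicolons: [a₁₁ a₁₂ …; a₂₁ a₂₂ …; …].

T = [2 0 0 0; 0 0 3 6; 0 -1/2 0 1/2; 0 0 0 1]

T1 = [1 0 0 0; 0 1 0 -1; 0 0 1 2; 0 0 0 1]
T2·T1 = [2 0 0 0; 0 1/2 0 -1/2; 0 0 3 6; 0 0 0 1]
T3·…·T1 = [2 0 0 0; 0 -6/13 -15/13 -24/13; 0 5/26 -36/13 -149/26; 0 0 0 1]
T4·…·T1 = [2 0 0 0; 0 0 3 6; 0 -1/2 0 1/2; 0 0 0 1]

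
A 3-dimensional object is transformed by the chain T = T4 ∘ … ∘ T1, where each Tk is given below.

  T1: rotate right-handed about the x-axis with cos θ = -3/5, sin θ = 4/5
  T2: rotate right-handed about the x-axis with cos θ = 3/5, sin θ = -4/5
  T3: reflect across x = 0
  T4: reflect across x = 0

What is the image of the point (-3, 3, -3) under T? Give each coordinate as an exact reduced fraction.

T(p) = (-3, 93/25, 51/25)

T1 rotate right-handed about the x-axis with cos θ = -3/5, sin θ = 4/5: (-3, 3, -3) → (-3, 3/5, 21/5)
T2 rotate right-handed about the x-axis with cos θ = 3/5, sin θ = -4/5: (-3, 3/5, 21/5) → (-3, 93/25, 51/25)
T3 reflect across x = 0: (-3, 93/25, 51/25) → (3, 93/25, 51/25)
T4 reflect across x = 0: (3, 93/25, 51/25) → (-3, 93/25, 51/25)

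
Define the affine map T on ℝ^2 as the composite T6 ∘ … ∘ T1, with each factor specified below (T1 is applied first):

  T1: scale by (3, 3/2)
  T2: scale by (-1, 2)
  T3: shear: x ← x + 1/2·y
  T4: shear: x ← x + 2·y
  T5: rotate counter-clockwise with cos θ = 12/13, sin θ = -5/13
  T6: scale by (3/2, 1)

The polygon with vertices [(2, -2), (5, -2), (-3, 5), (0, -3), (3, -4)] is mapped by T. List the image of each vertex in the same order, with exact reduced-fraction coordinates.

image vertices: (-423/13, 33/13), (-45, 6), (1899/26, -105/26), (-945/26, 9/26), (-792/13, 51/13)

T1 scale by (3, 3/2): (2, -2) → (6, -3); (5, -2) → (15, -3); (-3, 5) → (-9, 15/2); (0, -3) → (0, -9/2); (3, -4) → (9, -6)
T2 scale by (-1, 2): (6, -3) → (-6, -6); (15, -3) → (-15, -6); (-9, 15/2) → (9, 15); (0, -9/2) → (0, -9); (9, -6) → (-9, -12)
T3 shear: x ← x + 1/2·y: (-6, -6) → (-9, -6); (-15, -6) → (-18, -6); (9, 15) → (33/2, 15); (0, -9) → (-9/2, -9); (-9, -12) → (-15, -12)
T4 shear: x ← x + 2·y: (-9, -6) → (-21, -6); (-18, -6) → (-30, -6); (33/2, 15) → (93/2, 15); (-9/2, -9) → (-45/2, -9); (-15, -12) → (-39, -12)
T5 rotate counter-clockwise with cos θ = 12/13, sin θ = -5/13: (-21, -6) → (-282/13, 33/13); (-30, -6) → (-30, 6); (93/2, 15) → (633/13, -105/26); (-45/2, -9) → (-315/13, 9/26); (-39, -12) → (-528/13, 51/13)
T6 scale by (3/2, 1): (-282/13, 33/13) → (-423/13, 33/13); (-30, 6) → (-45, 6); (633/13, -105/26) → (1899/26, -105/26); (-315/13, 9/26) → (-945/26, 9/26); (-528/13, 51/13) → (-792/13, 51/13)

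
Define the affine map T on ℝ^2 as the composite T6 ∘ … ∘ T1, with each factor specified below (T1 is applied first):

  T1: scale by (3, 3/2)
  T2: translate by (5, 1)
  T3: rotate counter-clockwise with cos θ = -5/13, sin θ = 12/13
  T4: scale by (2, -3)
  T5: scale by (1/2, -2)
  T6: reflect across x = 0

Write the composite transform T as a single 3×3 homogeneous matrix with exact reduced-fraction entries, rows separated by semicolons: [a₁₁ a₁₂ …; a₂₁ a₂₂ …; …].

T1 = [3 0 0; 0 3/2 0; 0 0 1]
T2·T1 = [3 0 5; 0 3/2 1; 0 0 1]
T3·…·T1 = [-15/13 -18/13 -37/13; 36/13 -15/26 55/13; 0 0 1]
T4·…·T1 = [-30/13 -36/13 -74/13; -108/13 45/26 -165/13; 0 0 1]
T5·…·T1 = [-15/13 -18/13 -37/13; 216/13 -45/13 330/13; 0 0 1]
T6·…·T1 = [15/13 18/13 37/13; 216/13 -45/13 330/13; 0 0 1]

T = [15/13 18/13 37/13; 216/13 -45/13 330/13; 0 0 1]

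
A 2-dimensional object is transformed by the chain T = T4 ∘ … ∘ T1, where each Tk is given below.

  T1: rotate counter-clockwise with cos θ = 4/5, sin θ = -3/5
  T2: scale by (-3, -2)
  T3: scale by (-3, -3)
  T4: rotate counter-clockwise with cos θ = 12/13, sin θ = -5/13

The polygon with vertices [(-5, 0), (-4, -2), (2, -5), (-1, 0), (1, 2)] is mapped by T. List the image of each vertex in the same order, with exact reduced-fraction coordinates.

image vertices: (-342/13, 396/13), (-2256/65, 1278/65), (-1536/65, -1557/65), (-342/65, 396/65), (246/13, -18/13)

T1 rotate counter-clockwise with cos θ = 4/5, sin θ = -3/5: (-5, 0) → (-4, 3); (-4, -2) → (-22/5, 4/5); (2, -5) → (-7/5, -26/5); (-1, 0) → (-4/5, 3/5); (1, 2) → (2, 1)
T2 scale by (-3, -2): (-4, 3) → (12, -6); (-22/5, 4/5) → (66/5, -8/5); (-7/5, -26/5) → (21/5, 52/5); (-4/5, 3/5) → (12/5, -6/5); (2, 1) → (-6, -2)
T3 scale by (-3, -3): (12, -6) → (-36, 18); (66/5, -8/5) → (-198/5, 24/5); (21/5, 52/5) → (-63/5, -156/5); (12/5, -6/5) → (-36/5, 18/5); (-6, -2) → (18, 6)
T4 rotate counter-clockwise with cos θ = 12/13, sin θ = -5/13: (-36, 18) → (-342/13, 396/13); (-198/5, 24/5) → (-2256/65, 1278/65); (-63/5, -156/5) → (-1536/65, -1557/65); (-36/5, 18/5) → (-342/65, 396/65); (18, 6) → (246/13, -18/13)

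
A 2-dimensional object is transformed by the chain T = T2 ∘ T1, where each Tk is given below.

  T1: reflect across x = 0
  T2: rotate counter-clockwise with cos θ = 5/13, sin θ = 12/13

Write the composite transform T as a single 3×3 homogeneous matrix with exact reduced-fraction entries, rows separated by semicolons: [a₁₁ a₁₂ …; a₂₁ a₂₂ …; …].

T1 = [-1 0 0; 0 1 0; 0 0 1]
T2·T1 = [-5/13 -12/13 0; -12/13 5/13 0; 0 0 1]

T = [-5/13 -12/13 0; -12/13 5/13 0; 0 0 1]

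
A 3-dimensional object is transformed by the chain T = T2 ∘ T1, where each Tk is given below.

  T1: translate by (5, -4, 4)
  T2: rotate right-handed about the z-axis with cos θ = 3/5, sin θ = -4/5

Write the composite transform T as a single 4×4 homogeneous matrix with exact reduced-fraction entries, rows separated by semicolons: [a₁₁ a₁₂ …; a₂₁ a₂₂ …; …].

T1 = [1 0 0 5; 0 1 0 -4; 0 0 1 4; 0 0 0 1]
T2·T1 = [3/5 4/5 0 -1/5; -4/5 3/5 0 -32/5; 0 0 1 4; 0 0 0 1]

T = [3/5 4/5 0 -1/5; -4/5 3/5 0 -32/5; 0 0 1 4; 0 0 0 1]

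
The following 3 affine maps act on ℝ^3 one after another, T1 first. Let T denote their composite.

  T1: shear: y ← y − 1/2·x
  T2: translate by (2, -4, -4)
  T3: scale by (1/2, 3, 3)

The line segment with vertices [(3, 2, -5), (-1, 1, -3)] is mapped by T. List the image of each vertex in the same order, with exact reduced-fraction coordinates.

T1 shear: y ← y − 1/2·x: (3, 2, -5) → (3, 1/2, -5); (-1, 1, -3) → (-1, 3/2, -3)
T2 translate by (2, -4, -4): (3, 1/2, -5) → (5, -7/2, -9); (-1, 3/2, -3) → (1, -5/2, -7)
T3 scale by (1/2, 3, 3): (5, -7/2, -9) → (5/2, -21/2, -27); (1, -5/2, -7) → (1/2, -15/2, -21)

image vertices: (5/2, -21/2, -27), (1/2, -15/2, -21)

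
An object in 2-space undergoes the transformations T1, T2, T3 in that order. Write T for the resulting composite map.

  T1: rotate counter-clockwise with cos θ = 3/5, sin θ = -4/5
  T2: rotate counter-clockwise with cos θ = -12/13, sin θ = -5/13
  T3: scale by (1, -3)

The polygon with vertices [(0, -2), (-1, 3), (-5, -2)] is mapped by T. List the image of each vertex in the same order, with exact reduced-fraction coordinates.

T1 rotate counter-clockwise with cos θ = 3/5, sin θ = -4/5: (0, -2) → (-8/5, -6/5); (-1, 3) → (9/5, 13/5); (-5, -2) → (-23/5, 14/5)
T2 rotate counter-clockwise with cos θ = -12/13, sin θ = -5/13: (-8/5, -6/5) → (66/65, 112/65); (9/5, 13/5) → (-43/65, -201/65); (-23/5, 14/5) → (346/65, -53/65)
T3 scale by (1, -3): (66/65, 112/65) → (66/65, -336/65); (-43/65, -201/65) → (-43/65, 603/65); (346/65, -53/65) → (346/65, 159/65)

image vertices: (66/65, -336/65), (-43/65, 603/65), (346/65, 159/65)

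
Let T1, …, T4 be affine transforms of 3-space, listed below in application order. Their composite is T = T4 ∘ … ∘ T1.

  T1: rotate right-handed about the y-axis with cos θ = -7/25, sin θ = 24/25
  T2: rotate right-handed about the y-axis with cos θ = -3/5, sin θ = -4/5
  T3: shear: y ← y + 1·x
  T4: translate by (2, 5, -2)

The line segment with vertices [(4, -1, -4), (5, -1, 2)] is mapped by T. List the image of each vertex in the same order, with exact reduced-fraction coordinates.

T1 rotate right-handed about the y-axis with cos θ = -7/25, sin θ = 24/25: (4, -1, -4) → (-124/25, -1, -68/25); (5, -1, 2) → (13/25, -1, -134/25)
T2 rotate right-handed about the y-axis with cos θ = -3/5, sin θ = -4/5: (-124/25, -1, -68/25) → (644/125, -1, -292/125); (13/25, -1, -134/25) → (497/125, -1, 454/125)
T3 shear: y ← y + 1·x: (644/125, -1, -292/125) → (644/125, 519/125, -292/125); (497/125, -1, 454/125) → (497/125, 372/125, 454/125)
T4 translate by (2, 5, -2): (644/125, 519/125, -292/125) → (894/125, 1144/125, -542/125); (497/125, 372/125, 454/125) → (747/125, 997/125, 204/125)

image vertices: (894/125, 1144/125, -542/125), (747/125, 997/125, 204/125)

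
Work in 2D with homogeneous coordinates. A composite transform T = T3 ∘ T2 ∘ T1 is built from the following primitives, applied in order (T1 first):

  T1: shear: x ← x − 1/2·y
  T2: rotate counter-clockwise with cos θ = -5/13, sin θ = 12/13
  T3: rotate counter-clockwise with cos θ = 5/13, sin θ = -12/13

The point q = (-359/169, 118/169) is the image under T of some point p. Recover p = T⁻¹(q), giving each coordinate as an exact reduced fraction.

T1 = [1 -1/2 0; 0 1 0; 0 0 1]
T2·T1 = [-5/13 -19/26 0; 12/13 -11/13 0; 0 0 1]
T3·…·T1 = [119/169 -359/338 0; 120/169 59/169 0; 0 0 1]
det M = 1; M⁻¹ = [59/169 359/338 0; -120/169 119/169 0; 0 0 1]
M⁻¹ · (-359/169, 118/169)ᵀ = (0, 2)ᵀ

p = (0, 2)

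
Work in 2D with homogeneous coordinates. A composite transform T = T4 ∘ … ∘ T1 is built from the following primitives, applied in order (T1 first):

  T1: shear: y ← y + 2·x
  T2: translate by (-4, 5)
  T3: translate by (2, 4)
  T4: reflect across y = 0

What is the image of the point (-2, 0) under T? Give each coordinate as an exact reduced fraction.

T1 shear: y ← y + 2·x: (-2, 0) → (-2, -4)
T2 translate by (-4, 5): (-2, -4) → (-6, 1)
T3 translate by (2, 4): (-6, 1) → (-4, 5)
T4 reflect across y = 0: (-4, 5) → (-4, -5)

T(p) = (-4, -5)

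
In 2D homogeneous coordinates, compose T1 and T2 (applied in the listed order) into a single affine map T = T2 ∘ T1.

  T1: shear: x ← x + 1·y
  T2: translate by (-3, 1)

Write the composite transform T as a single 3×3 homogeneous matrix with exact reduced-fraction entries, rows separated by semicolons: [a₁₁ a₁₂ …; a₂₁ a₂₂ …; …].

T1 = [1 1 0; 0 1 0; 0 0 1]
T2·T1 = [1 1 -3; 0 1 1; 0 0 1]

T = [1 1 -3; 0 1 1; 0 0 1]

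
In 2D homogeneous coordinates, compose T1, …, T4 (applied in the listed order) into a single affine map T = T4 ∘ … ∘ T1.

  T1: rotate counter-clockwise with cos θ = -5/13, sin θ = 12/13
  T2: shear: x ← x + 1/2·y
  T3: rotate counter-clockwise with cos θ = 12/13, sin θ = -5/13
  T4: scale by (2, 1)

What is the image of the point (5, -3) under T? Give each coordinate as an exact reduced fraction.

T(p) = (1914/169, 1315/338)

T1 rotate counter-clockwise with cos θ = -5/13, sin θ = 12/13: (5, -3) → (11/13, 75/13)
T2 shear: x ← x + 1/2·y: (11/13, 75/13) → (97/26, 75/13)
T3 rotate counter-clockwise with cos θ = 12/13, sin θ = -5/13: (97/26, 75/13) → (957/169, 1315/338)
T4 scale by (2, 1): (957/169, 1315/338) → (1914/169, 1315/338)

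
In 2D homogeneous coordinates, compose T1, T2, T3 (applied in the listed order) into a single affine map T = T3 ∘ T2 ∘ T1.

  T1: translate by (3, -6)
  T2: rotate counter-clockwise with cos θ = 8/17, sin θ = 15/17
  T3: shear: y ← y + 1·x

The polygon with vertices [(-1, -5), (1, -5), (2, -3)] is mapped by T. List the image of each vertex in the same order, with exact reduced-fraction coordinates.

T1 translate by (3, -6): (-1, -5) → (2, -11); (1, -5) → (4, -11); (2, -3) → (5, -9)
T2 rotate counter-clockwise with cos θ = 8/17, sin θ = 15/17: (2, -11) → (181/17, -58/17); (4, -11) → (197/17, -28/17); (5, -9) → (175/17, 3/17)
T3 shear: y ← y + 1·x: (181/17, -58/17) → (181/17, 123/17); (197/17, -28/17) → (197/17, 169/17); (175/17, 3/17) → (175/17, 178/17)

image vertices: (181/17, 123/17), (197/17, 169/17), (175/17, 178/17)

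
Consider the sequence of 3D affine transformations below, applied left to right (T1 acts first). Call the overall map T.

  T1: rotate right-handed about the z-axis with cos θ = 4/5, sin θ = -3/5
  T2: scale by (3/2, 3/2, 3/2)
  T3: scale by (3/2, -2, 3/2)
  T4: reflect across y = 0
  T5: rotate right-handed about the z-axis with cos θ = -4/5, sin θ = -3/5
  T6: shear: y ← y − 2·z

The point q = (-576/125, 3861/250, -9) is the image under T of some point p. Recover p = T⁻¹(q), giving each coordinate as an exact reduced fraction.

p = (2, 6/5, -4)

T1 = [4/5 3/5 0 0; -3/5 4/5 0 0; 0 0 1 0; 0 0 0 1]
T2·T1 = [6/5 9/10 0 0; -9/10 6/5 0 0; 0 0 3/2 0; 0 0 0 1]
T3·…·T1 = [9/5 27/20 0 0; 9/5 -12/5 0 0; 0 0 9/4 0; 0 0 0 1]
T4·…·T1 = [9/5 27/20 0 0; -9/5 12/5 0 0; 0 0 9/4 0; 0 0 0 1]
T5·…·T1 = [-63/25 9/25 0 0; 9/25 -273/100 0 0; 0 0 9/4 0; 0 0 0 1]
T6·…·T1 = [-63/25 9/25 0 0; 9/25 -273/100 -9/2 0; 0 0 9/4 0; 0 0 0 1]
det M = 243/16; M⁻¹ = [-91/225 -4/75 -8/75 0; -4/75 -28/75 -56/75 0; 0 0 4/9 0; 0 0 0 1]
M⁻¹ · (-576/125, 3861/250, -9)ᵀ = (2, 6/5, -4)ᵀ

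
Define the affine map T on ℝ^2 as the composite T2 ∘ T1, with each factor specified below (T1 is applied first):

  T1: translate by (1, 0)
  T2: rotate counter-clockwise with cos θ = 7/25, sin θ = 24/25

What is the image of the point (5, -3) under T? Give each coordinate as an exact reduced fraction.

T(p) = (114/25, 123/25)

T1 translate by (1, 0): (5, -3) → (6, -3)
T2 rotate counter-clockwise with cos θ = 7/25, sin θ = 24/25: (6, -3) → (114/25, 123/25)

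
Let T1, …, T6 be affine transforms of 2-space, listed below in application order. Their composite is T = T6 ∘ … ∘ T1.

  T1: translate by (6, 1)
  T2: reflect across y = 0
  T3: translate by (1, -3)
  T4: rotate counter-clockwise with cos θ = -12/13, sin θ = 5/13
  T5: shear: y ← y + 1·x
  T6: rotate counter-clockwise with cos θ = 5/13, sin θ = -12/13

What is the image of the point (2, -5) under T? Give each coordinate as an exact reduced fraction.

T(p) = (-1525/169, 956/169)

T1 translate by (6, 1): (2, -5) → (8, -4)
T2 reflect across y = 0: (8, -4) → (8, 4)
T3 translate by (1, -3): (8, 4) → (9, 1)
T4 rotate counter-clockwise with cos θ = -12/13, sin θ = 5/13: (9, 1) → (-113/13, 33/13)
T5 shear: y ← y + 1·x: (-113/13, 33/13) → (-113/13, -80/13)
T6 rotate counter-clockwise with cos θ = 5/13, sin θ = -12/13: (-113/13, -80/13) → (-1525/169, 956/169)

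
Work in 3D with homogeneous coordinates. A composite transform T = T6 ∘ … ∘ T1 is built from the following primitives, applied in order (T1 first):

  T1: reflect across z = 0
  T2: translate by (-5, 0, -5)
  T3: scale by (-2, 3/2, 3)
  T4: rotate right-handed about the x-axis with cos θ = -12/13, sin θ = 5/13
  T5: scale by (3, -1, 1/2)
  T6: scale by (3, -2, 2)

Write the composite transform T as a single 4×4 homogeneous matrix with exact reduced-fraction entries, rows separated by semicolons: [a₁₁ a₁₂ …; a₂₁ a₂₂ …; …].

T = [-18 0 0 90; 0 -36/13 30/13 150/13; 0 15/26 36/13 180/13; 0 0 0 1]

T1 = [1 0 0 0; 0 1 0 0; 0 0 -1 0; 0 0 0 1]
T2·T1 = [1 0 0 -5; 0 1 0 0; 0 0 -1 -5; 0 0 0 1]
T3·…·T1 = [-2 0 0 10; 0 3/2 0 0; 0 0 -3 -15; 0 0 0 1]
T4·…·T1 = [-2 0 0 10; 0 -18/13 15/13 75/13; 0 15/26 36/13 180/13; 0 0 0 1]
T5·…·T1 = [-6 0 0 30; 0 18/13 -15/13 -75/13; 0 15/52 18/13 90/13; 0 0 0 1]
T6·…·T1 = [-18 0 0 90; 0 -36/13 30/13 150/13; 0 15/26 36/13 180/13; 0 0 0 1]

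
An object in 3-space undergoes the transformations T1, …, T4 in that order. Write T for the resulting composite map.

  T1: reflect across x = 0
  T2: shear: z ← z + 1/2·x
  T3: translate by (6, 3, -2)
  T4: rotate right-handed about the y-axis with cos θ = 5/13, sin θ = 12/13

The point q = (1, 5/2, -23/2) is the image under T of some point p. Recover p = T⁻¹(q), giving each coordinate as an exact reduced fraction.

p = (-5, -1/2, -4)

T1 = [-1 0 0 0; 0 1 0 0; 0 0 1 0; 0 0 0 1]
T2·T1 = [-1 0 0 0; 0 1 0 0; -1/2 0 1 0; 0 0 0 1]
T3·…·T1 = [-1 0 0 6; 0 1 0 3; -1/2 0 1 -2; 0 0 0 1]
T4·…·T1 = [-11/13 0 12/13 6/13; 0 1 0 3; 19/26 0 5/13 -82/13; 0 0 0 1]
det M = -1; M⁻¹ = [-5/13 0 12/13 6; 0 1 0 -3; 19/26 0 11/13 5; 0 0 0 1]
M⁻¹ · (1, 5/2, -23/2)ᵀ = (-5, -1/2, -4)ᵀ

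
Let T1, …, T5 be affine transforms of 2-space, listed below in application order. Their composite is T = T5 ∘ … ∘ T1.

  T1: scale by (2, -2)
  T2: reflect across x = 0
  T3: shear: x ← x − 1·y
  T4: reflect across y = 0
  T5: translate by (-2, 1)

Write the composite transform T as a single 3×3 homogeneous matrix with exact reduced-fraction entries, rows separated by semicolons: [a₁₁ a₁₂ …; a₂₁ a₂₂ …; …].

T1 = [2 0 0; 0 -2 0; 0 0 1]
T2·T1 = [-2 0 0; 0 -2 0; 0 0 1]
T3·…·T1 = [-2 2 0; 0 -2 0; 0 0 1]
T4·…·T1 = [-2 2 0; 0 2 0; 0 0 1]
T5·…·T1 = [-2 2 -2; 0 2 1; 0 0 1]

T = [-2 2 -2; 0 2 1; 0 0 1]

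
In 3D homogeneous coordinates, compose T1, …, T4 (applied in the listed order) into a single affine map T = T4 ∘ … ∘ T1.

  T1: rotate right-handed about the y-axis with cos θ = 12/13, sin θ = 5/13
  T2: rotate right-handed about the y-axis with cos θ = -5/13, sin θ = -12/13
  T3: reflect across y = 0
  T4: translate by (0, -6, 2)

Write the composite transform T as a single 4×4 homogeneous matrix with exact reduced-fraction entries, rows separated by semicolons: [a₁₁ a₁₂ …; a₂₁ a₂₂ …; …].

T1 = [12/13 0 5/13 0; 0 1 0 0; -5/13 0 12/13 0; 0 0 0 1]
T2·T1 = [0 0 -1 0; 0 1 0 0; 1 0 0 0; 0 0 0 1]
T3·…·T1 = [0 0 -1 0; 0 -1 0 0; 1 0 0 0; 0 0 0 1]
T4·…·T1 = [0 0 -1 0; 0 -1 0 -6; 1 0 0 2; 0 0 0 1]

T = [0 0 -1 0; 0 -1 0 -6; 1 0 0 2; 0 0 0 1]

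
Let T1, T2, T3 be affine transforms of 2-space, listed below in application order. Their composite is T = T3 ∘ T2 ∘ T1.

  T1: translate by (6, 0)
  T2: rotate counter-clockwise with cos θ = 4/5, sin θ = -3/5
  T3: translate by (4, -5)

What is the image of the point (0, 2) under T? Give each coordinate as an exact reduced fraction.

T(p) = (10, -7)

T1 translate by (6, 0): (0, 2) → (6, 2)
T2 rotate counter-clockwise with cos θ = 4/5, sin θ = -3/5: (6, 2) → (6, -2)
T3 translate by (4, -5): (6, -2) → (10, -7)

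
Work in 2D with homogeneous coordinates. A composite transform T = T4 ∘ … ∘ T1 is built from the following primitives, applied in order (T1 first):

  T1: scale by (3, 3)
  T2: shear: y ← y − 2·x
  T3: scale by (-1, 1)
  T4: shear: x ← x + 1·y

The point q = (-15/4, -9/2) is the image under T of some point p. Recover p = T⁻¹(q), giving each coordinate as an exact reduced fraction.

p = (-1/4, -2)

T1 = [3 0 0; 0 3 0; 0 0 1]
T2·T1 = [3 0 0; -6 3 0; 0 0 1]
T3·…·T1 = [-3 0 0; -6 3 0; 0 0 1]
T4·…·T1 = [-9 3 0; -6 3 0; 0 0 1]
det M = -9; M⁻¹ = [-1/3 1/3 0; -2/3 1 0; 0 0 1]
M⁻¹ · (-15/4, -9/2)ᵀ = (-1/4, -2)ᵀ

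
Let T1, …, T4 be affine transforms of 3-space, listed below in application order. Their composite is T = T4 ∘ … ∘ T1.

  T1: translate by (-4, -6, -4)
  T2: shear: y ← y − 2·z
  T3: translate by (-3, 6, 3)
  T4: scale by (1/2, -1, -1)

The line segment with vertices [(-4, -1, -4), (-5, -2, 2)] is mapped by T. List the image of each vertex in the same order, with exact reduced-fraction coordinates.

image vertices: (-11/2, -15, 5), (-6, -2, -1)

T1 translate by (-4, -6, -4): (-4, -1, -4) → (-8, -7, -8); (-5, -2, 2) → (-9, -8, -2)
T2 shear: y ← y − 2·z: (-8, -7, -8) → (-8, 9, -8); (-9, -8, -2) → (-9, -4, -2)
T3 translate by (-3, 6, 3): (-8, 9, -8) → (-11, 15, -5); (-9, -4, -2) → (-12, 2, 1)
T4 scale by (1/2, -1, -1): (-11, 15, -5) → (-11/2, -15, 5); (-12, 2, 1) → (-6, -2, -1)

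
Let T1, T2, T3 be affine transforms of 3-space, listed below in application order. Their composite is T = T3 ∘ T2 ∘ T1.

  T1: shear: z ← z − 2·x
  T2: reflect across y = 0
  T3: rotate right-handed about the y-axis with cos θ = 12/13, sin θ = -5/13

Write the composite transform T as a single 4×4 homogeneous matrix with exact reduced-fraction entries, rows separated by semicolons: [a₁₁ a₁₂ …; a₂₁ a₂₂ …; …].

T = [22/13 0 -5/13 0; 0 -1 0 0; -19/13 0 12/13 0; 0 0 0 1]

T1 = [1 0 0 0; 0 1 0 0; -2 0 1 0; 0 0 0 1]
T2·T1 = [1 0 0 0; 0 -1 0 0; -2 0 1 0; 0 0 0 1]
T3·…·T1 = [22/13 0 -5/13 0; 0 -1 0 0; -19/13 0 12/13 0; 0 0 0 1]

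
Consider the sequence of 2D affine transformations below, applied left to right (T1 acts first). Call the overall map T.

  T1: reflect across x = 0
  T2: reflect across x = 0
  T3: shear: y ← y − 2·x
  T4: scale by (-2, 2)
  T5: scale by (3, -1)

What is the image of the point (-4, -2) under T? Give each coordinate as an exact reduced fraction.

T(p) = (24, -12)

T1 reflect across x = 0: (-4, -2) → (4, -2)
T2 reflect across x = 0: (4, -2) → (-4, -2)
T3 shear: y ← y − 2·x: (-4, -2) → (-4, 6)
T4 scale by (-2, 2): (-4, 6) → (8, 12)
T5 scale by (3, -1): (8, 12) → (24, -12)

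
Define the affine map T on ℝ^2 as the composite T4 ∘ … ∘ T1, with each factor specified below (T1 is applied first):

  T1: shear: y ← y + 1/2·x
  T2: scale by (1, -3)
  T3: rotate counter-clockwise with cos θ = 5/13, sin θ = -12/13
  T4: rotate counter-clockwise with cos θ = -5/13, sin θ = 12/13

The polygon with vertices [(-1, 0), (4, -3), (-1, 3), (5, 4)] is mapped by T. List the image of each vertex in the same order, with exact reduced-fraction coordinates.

T1 shear: y ← y + 1/2·x: (-1, 0) → (-1, -1/2); (4, -3) → (4, -1); (-1, 3) → (-1, 5/2); (5, 4) → (5, 13/2)
T2 scale by (1, -3): (-1, -1/2) → (-1, 3/2); (4, -1) → (4, 3); (-1, 5/2) → (-1, -15/2); (5, 13/2) → (5, -39/2)
T3 rotate counter-clockwise with cos θ = 5/13, sin θ = -12/13: (-1, 3/2) → (1, 3/2); (4, 3) → (56/13, -33/13); (-1, -15/2) → (-95/13, -51/26); (5, -39/2) → (-209/13, -315/26)
T4 rotate counter-clockwise with cos θ = -5/13, sin θ = 12/13: (1, 3/2) → (-23/13, 9/26); (56/13, -33/13) → (116/169, 837/169); (-95/13, -51/26) → (781/169, -2025/338); (-209/13, -315/26) → (2935/169, -3441/338)

image vertices: (-23/13, 9/26), (116/169, 837/169), (781/169, -2025/338), (2935/169, -3441/338)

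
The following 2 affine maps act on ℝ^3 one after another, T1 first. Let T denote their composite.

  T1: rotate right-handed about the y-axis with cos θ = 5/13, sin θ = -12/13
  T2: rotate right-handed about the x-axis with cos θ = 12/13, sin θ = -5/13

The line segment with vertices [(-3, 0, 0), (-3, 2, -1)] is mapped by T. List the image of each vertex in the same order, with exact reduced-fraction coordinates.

T1 rotate right-handed about the y-axis with cos θ = 5/13, sin θ = -12/13: (-3, 0, 0) → (-15/13, 0, -36/13); (-3, 2, -1) → (-3/13, 2, -41/13)
T2 rotate right-handed about the x-axis with cos θ = 12/13, sin θ = -5/13: (-15/13, 0, -36/13) → (-15/13, -180/169, -432/169); (-3/13, 2, -41/13) → (-3/13, 107/169, -622/169)

image vertices: (-15/13, -180/169, -432/169), (-3/13, 107/169, -622/169)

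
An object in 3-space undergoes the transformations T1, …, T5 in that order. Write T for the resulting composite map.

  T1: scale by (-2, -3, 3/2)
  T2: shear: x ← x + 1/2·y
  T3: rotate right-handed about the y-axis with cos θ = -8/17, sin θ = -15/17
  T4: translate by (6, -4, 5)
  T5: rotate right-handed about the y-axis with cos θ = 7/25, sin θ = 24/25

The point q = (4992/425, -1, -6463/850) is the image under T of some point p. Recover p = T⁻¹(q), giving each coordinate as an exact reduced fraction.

p = (0, -1, -4)

T1 = [-2 0 0 0; 0 -3 0 0; 0 0 3/2 0; 0 0 0 1]
T2·T1 = [-2 -3/2 0 0; 0 -3 0 0; 0 0 3/2 0; 0 0 0 1]
T3·…·T1 = [16/17 12/17 -45/34 0; 0 -3 0 0; -30/17 -45/34 -12/17 0; 0 0 0 1]
T4·…·T1 = [16/17 12/17 -45/34 6; 0 -3 0 -4; -30/17 -45/34 -12/17 5; 0 0 0 1]
T5·…·T1 = [-608/425 -456/425 -891/850 162/25; 0 -3 0 -4; -594/425 -891/850 456/425 -109/25; 0 0 0 1]
det M = 9; M⁻¹ = [-152/425 1/4 -297/850 61/34; 0 -1/3 0 -4/3; -198/425 0 608/1275 260/51; 0 0 0 1]
M⁻¹ · (4992/425, -1, -6463/850)ᵀ = (0, -1, -4)ᵀ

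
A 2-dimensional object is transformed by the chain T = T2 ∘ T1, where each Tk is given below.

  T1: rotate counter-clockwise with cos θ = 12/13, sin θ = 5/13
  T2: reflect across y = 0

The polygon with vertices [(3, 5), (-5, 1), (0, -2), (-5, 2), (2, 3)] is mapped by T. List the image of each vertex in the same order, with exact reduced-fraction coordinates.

image vertices: (11/13, -75/13), (-5, 1), (10/13, 24/13), (-70/13, 1/13), (9/13, -46/13)

T1 rotate counter-clockwise with cos θ = 12/13, sin θ = 5/13: (3, 5) → (11/13, 75/13); (-5, 1) → (-5, -1); (0, -2) → (10/13, -24/13); (-5, 2) → (-70/13, -1/13); (2, 3) → (9/13, 46/13)
T2 reflect across y = 0: (11/13, 75/13) → (11/13, -75/13); (-5, -1) → (-5, 1); (10/13, -24/13) → (10/13, 24/13); (-70/13, -1/13) → (-70/13, 1/13); (9/13, 46/13) → (9/13, -46/13)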